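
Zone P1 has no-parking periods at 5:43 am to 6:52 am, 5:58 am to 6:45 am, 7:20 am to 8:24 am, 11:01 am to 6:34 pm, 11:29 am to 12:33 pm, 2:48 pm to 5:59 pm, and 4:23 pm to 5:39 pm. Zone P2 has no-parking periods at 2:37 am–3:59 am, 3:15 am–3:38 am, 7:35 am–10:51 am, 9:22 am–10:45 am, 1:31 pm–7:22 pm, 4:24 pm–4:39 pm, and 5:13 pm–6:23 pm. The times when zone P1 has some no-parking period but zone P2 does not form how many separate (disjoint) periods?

3

Merge the first list: 5:43 am–6:52 am, 7:20 am–8:24 am, 11:01 am–6:34 pm.
Merge the second list: 2:37 am–3:59 am, 7:35 am–10:51 am, 1:31 pm–7:22 pm.
A \ B = 5:43 am–6:52 am, 7:20 am–7:35 am, 11:01 am–1:31 pm.
That is 3 disjoint pieces.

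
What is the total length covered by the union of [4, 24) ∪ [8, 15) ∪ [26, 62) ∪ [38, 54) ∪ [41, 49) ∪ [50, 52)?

56

Merged: [4, 24), [26, 62).
Lengths: 20 + 36 = 56.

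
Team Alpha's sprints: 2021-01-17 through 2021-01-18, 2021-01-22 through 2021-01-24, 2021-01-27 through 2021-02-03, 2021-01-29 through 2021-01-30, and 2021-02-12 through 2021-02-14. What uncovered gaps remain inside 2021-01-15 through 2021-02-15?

Covered (merged): 2021-01-17 through 2021-01-18, 2021-01-22 through 2021-01-24, 2021-01-27 through 2021-02-03, 2021-02-12 through 2021-02-14.
Uncovered inside 2021-01-15 through 2021-02-15: 2021-01-15 through 2021-01-16, 2021-01-19 through 2021-01-21, 2021-01-25 through 2021-01-26, 2021-02-04 through 2021-02-11, 2021-02-15 through 2021-02-15.

2021-01-15 through 2021-01-16, 2021-01-19 through 2021-01-21, 2021-01-25 through 2021-01-26, 2021-02-04 through 2021-02-11, 2021-02-15 through 2021-02-15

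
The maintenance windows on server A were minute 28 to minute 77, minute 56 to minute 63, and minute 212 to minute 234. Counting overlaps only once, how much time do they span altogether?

71 minutes

Merged: minute 28 to minute 77, minute 212 to minute 234.
Lengths: 49 minutes + 22 minutes = 71 minutes.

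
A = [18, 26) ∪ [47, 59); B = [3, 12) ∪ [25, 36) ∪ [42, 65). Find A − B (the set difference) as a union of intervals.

[18, 26) minus B → [18, 25).
[47, 59): fully covered by B → removed.

[18, 25)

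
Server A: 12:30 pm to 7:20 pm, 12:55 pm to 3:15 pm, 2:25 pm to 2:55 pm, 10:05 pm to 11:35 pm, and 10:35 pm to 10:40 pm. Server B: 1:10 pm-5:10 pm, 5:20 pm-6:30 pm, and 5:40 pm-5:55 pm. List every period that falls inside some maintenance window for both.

1:10 pm–5:10 pm, 5:20 pm–6:30 pm

Merge the first list: 12:30 pm–7:20 pm, 10:05 pm–11:35 pm.
Merge the second list: 1:10 pm–5:10 pm, 5:20 pm–6:30 pm.
12:30 pm–7:20 pm meets the second set on 1:10 pm–5:10 pm, 5:20 pm–6:30 pm.
10:05 pm–11:35 pm: no overlap with the second set.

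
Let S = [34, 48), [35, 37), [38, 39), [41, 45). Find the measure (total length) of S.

14

Merged: [34, 48).
Length: 14.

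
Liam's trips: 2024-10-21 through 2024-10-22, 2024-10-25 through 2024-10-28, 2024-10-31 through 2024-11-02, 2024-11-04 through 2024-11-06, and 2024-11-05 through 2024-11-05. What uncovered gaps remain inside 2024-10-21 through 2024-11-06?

2024-10-23 through 2024-10-24, 2024-10-29 through 2024-10-30, 2024-11-03 through 2024-11-03

Covered (merged): 2024-10-21 through 2024-10-22, 2024-10-25 through 2024-10-28, 2024-10-31 through 2024-11-02, 2024-11-04 through 2024-11-06.
Gaps within 2024-10-21 through 2024-11-06: 2024-10-23 through 2024-10-24, 2024-10-29 through 2024-10-30, 2024-11-03 through 2024-11-03.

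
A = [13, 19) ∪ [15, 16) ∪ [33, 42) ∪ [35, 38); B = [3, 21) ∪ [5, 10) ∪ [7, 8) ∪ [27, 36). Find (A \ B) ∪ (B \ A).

Merge the first list: [13, 19), [33, 42).
Merge the second list: [3, 21), [27, 36).
Only in the first: [36, 42).
Only in the second: [3, 13), [19, 21), [27, 33).
Together these are the periods covered by exactly one.

[3, 13) ∪ [19, 21) ∪ [27, 33) ∪ [36, 42)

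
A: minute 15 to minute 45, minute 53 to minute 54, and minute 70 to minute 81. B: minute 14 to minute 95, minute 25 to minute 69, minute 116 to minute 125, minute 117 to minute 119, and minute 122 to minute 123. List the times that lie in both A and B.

B, merged: minute 14 to minute 95, minute 116 to minute 125.
minute 15 to minute 45 meets the second set on minute 15 to minute 45.
minute 53 to minute 54 meets the second set on minute 53 to minute 54.
minute 70 to minute 81 meets the second set on minute 70 to minute 81.

minute 15 to minute 45, minute 53 to minute 54, minute 70 to minute 81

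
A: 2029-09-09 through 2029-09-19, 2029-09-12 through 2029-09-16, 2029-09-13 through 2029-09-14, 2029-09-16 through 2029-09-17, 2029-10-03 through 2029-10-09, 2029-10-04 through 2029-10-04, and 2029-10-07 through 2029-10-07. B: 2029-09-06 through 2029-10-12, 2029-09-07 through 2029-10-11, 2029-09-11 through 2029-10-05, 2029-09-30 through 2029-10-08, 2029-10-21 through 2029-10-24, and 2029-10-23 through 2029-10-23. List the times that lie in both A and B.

A, merged: 2029-09-09 through 2029-09-19, 2029-10-03 through 2029-10-09.
B, merged: 2029-09-06 through 2029-10-12, 2029-10-21 through 2029-10-24.
2029-09-09 through 2029-09-19 ∩ B → 2029-09-09 through 2029-09-19.
2029-10-03 through 2029-10-09 ∩ B → 2029-10-03 through 2029-10-09.

2029-09-09 through 2029-09-19, 2029-10-03 through 2029-10-09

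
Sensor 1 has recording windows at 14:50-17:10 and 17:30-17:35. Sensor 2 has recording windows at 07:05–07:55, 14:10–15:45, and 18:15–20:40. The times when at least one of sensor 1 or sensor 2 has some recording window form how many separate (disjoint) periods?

A ∪ B = 07:05–07:55, 14:10–17:10, 17:30–17:35, 18:15–20:40.
That is 4 disjoint pieces.

4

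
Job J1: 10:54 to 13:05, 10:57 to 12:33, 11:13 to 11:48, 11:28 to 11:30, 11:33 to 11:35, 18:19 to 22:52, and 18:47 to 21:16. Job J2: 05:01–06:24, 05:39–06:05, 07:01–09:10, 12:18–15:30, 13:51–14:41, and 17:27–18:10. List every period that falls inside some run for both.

12:18-13:05

Merge the first list: 10:54-13:05, 18:19-22:52.
Merge the second list: 05:01-06:24, 07:01-09:10, 12:18-15:30, 17:27-18:10.
10:54-13:05 overlaps B on 12:18-13:05.
18:19-22:52 falls entirely outside B.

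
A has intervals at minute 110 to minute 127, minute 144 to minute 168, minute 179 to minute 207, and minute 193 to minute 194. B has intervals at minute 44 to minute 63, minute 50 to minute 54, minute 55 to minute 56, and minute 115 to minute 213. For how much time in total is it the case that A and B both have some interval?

Merge the first list: minute 110 to minute 127, minute 144 to minute 168, minute 179 to minute 207.
Merge the second list: minute 44 to minute 63, minute 115 to minute 213.
A ∩ B = minute 115 to minute 127, minute 144 to minute 168, minute 179 to minute 207.
Total: 12 minutes + 24 minutes + 28 minutes = 64 minutes.

64 minutes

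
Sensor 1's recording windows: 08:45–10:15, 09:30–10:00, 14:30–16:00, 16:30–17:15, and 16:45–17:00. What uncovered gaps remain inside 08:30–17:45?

08:30–08:45, 10:15–14:30, 16:00–16:30, 17:15–17:45

Covered (merged): 08:45–10:15, 14:30–16:00, 16:30–17:15.
Complement within 08:30–17:45: 08:30–08:45, 10:15–14:30, 16:00–16:30, 17:15–17:45.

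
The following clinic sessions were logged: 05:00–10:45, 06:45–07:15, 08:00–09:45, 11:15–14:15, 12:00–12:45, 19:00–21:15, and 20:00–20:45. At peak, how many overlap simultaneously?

2

At 06:45, 2 of the intervals are simultaneously active.
No point has more.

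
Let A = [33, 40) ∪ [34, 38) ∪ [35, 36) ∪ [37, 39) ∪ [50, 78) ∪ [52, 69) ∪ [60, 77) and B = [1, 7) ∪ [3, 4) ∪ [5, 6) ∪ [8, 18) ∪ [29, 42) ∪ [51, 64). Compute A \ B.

[50, 51) ∪ [64, 78)

A, merged: [33, 40), [50, 78).
B, merged: [1, 7), [8, 18), [29, 42), [51, 64).
[33, 40): fully covered by B → removed.
[50, 78) minus B → [50, 51), [64, 78).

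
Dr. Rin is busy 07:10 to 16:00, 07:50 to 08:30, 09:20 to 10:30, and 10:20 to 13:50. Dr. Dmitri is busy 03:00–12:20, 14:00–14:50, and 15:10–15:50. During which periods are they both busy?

07:10-12:20, 14:00-14:50, 15:10-15:50

A, merged: 07:10-16:00.
07:10-16:00 ∩ B → 07:10-12:20, 14:00-14:50, 15:10-15:50.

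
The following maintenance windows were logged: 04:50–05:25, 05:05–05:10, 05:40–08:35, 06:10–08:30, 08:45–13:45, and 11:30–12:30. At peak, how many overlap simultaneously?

Walk the sorted start/end points keeping a running depth.
The depth first hits 2 at 05:05.

2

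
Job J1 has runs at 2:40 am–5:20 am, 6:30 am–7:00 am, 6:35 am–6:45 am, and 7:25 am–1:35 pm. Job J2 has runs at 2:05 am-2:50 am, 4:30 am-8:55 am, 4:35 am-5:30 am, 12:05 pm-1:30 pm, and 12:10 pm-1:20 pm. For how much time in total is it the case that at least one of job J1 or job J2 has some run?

A, merged: 2:40 am–5:20 am, 6:30 am–7:00 am, 7:25 am–1:35 pm.
B, merged: 2:05 am–2:50 am, 4:30 am–8:55 am, 12:05 pm–1:30 pm.
A ∪ B = 2:05 am–1:35 pm.
Total: 11 h 30 min.

11 h 30 min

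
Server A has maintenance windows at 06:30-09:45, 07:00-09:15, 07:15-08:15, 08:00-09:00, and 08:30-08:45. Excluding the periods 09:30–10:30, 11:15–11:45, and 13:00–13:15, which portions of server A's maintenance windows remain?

06:30–09:30

Merge the first list: 06:30–09:45.
06:30–09:45 minus B → 06:30–09:30.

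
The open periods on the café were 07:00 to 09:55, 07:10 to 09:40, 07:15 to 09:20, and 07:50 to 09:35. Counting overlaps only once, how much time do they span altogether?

2 h 55 min

Merged: 07:00-09:55.
Length: 2 h 55 min.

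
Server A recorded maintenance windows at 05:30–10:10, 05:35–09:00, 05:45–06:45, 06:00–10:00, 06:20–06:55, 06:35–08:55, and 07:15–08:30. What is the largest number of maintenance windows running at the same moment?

Sweep endpoints in order; track running count of active intervals.
Peak of 6 reached at 06:35.

6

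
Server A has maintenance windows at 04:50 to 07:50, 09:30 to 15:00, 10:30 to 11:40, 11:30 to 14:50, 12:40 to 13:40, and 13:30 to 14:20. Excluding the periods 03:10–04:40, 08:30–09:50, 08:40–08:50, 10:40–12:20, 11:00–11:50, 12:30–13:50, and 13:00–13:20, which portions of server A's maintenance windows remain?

04:50–07:50, 09:50–10:40, 12:20–12:30, 13:50–15:00

First set merges to 04:50–07:50, 09:30–15:00.
Second set merges to 03:10–04:40, 08:30–09:50, 10:40–12:20, 12:30–13:50.
04:50–07:50 is untouched.
09:30–15:00 with B removed leaves 09:50–10:40, 12:20–12:30, 13:50–15:00.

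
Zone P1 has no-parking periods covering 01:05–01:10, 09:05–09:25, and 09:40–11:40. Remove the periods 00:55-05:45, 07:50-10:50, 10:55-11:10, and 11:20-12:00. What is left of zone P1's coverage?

10:50–10:55, 11:10–11:20

01:05–01:10: entirely removed.
09:05–09:25: entirely removed.
09:40–11:40 \ B = 10:50–10:55, 11:10–11:20.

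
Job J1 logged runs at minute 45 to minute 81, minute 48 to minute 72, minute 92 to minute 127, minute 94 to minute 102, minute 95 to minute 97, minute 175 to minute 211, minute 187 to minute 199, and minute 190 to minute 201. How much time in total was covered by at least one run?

Merged: minute 45 to minute 81, minute 92 to minute 127, minute 175 to minute 211.
Lengths: 36 minutes + 35 minutes + 36 minutes = 107 minutes.

107 minutes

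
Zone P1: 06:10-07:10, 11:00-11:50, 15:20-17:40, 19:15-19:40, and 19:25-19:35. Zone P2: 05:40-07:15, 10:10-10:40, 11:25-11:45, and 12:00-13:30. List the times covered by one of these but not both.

05:40–06:10, 07:10–07:15, 10:10–10:40, 11:00–11:25, 11:45–11:50, 12:00–13:30, 15:20–17:40, 19:15–19:40

A, merged: 06:10–07:10, 11:00–11:50, 15:20–17:40, 19:15–19:40.
Only in the first: 11:00–11:25, 11:45–11:50, 15:20–17:40, 19:15–19:40.
Only in the second: 05:40–06:10, 07:10–07:15, 10:10–10:40, 12:00–13:30.
Together these are the periods covered by exactly one.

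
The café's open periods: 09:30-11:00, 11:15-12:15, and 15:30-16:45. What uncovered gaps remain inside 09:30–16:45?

The merged coverage is 09:30–11:00, 11:15–12:15, 15:30–16:45.
Gaps within 09:30–16:45: 11:00–11:15, 12:15–15:30.

11:00–11:15, 12:15–15:30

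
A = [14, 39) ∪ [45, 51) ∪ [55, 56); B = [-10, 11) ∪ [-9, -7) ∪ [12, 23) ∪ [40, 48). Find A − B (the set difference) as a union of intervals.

[23, 39) ∪ [48, 51) ∪ [55, 56)

Second set merges to [-10, 11), [12, 23), [40, 48).
[14, 39) minus B → [23, 39).
[45, 51) minus B → [48, 51).
[55, 56): no B overlap → unchanged.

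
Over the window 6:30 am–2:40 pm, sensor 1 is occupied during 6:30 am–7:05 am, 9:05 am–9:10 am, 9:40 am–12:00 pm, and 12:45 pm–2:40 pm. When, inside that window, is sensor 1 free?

7:05 am–9:05 am, 9:10 am–9:40 am, 12:00 pm–12:45 pm

The merged coverage is 6:30 am–7:05 am, 9:05 am–9:10 am, 9:40 am–12:00 pm, 12:45 pm–2:40 pm.
Gaps within 6:30 am–2:40 pm: 7:05 am–9:05 am, 9:10 am–9:40 am, 12:00 pm–12:45 pm.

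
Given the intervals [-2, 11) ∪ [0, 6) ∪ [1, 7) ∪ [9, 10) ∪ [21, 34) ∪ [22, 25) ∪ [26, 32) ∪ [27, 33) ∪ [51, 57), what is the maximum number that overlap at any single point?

Sweep endpoints in order; track running count of active intervals.
Peak of 3 reached at 1.

3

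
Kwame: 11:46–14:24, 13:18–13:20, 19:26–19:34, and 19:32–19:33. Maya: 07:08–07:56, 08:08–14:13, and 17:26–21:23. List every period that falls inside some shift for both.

Merge the first list: 11:46–14:24, 19:26–19:34.
11:46–14:24 ∩ B → 11:46–14:13.
19:26–19:34 ∩ B → 19:26–19:34.

11:46–14:13, 19:26–19:34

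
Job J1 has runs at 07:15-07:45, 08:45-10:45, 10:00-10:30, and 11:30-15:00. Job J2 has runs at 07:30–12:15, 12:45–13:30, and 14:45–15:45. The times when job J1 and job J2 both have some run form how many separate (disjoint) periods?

A, merged: 07:15-07:45, 08:45-10:45, 11:30-15:00.
A ∩ B = 07:30-07:45, 08:45-10:45, 11:30-12:15, 12:45-13:30, 14:45-15:00.
That is 5 disjoint pieces.

5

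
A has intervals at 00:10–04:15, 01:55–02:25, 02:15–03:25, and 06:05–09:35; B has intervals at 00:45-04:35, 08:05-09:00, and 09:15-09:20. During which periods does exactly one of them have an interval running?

Merge the first list: 00:10–04:15, 06:05–09:35.
A \ B = 00:10–00:45, 06:05–08:05, 09:00–09:15, 09:20–09:35.
B \ A = 04:15–04:35.
Union of the two gives the symmetric difference.

00:10–00:45, 04:15–04:35, 06:05–08:05, 09:00–09:15, 09:20–09:35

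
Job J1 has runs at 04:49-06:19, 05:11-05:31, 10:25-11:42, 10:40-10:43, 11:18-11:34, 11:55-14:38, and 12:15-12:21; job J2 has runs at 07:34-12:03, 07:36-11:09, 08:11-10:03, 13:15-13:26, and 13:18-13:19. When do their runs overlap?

First set merges to 04:49–06:19, 10:25–11:42, 11:55–14:38.
Second set merges to 07:34–12:03, 13:15–13:26.
04:49–06:19 meets no B interval.
10:25–11:42 ∩ B → 10:25–11:42.
11:55–14:38 ∩ B → 11:55–12:03, 13:15–13:26.

10:25–11:42, 11:55–12:03, 13:15–13:26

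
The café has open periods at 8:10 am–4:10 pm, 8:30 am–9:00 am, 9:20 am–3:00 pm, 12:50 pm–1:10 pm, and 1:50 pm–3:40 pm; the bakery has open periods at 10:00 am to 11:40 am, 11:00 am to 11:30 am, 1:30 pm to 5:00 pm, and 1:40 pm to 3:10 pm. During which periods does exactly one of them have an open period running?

First set merges to 8:10 am–4:10 pm.
Second set merges to 10:00 am–11:40 am, 1:30 pm–5:00 pm.
A but not B: 8:10 am–10:00 am, 11:40 am–1:30 pm.
B but not A: 4:10 pm–5:00 pm.
Combining gives A △ B.

8:10 am–10:00 am, 11:40 am–1:30 pm, 4:10 pm–5:00 pm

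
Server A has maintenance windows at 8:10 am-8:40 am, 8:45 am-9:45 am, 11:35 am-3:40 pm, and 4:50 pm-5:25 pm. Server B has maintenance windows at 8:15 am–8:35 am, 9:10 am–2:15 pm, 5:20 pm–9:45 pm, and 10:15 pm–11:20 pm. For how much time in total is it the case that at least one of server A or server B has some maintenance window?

13 h 25 min

A ∪ B = 8:10 am–8:40 am, 8:45 am–3:40 pm, 4:50 pm–9:45 pm, 10:15 pm–11:20 pm.
Total: 30 min + 6 h 55 min + 4 h 55 min + 1 h 5 min = 13 h 25 min.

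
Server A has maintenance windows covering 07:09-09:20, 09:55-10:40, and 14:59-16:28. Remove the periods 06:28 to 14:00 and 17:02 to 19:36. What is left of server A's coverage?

07:09-09:20: entirely removed.
09:55-10:40: entirely removed.
14:59-16:28: nothing removed.

14:59-16:28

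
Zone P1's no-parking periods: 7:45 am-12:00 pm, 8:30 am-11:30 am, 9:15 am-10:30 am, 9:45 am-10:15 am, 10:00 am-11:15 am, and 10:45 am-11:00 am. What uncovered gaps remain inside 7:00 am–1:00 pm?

The merged coverage is 7:45 am-12:00 pm.
Complement within 7:00 am-1:00 pm: 7:00 am-7:45 am, 12:00 pm-1:00 pm.

7:00 am-7:45 am, 12:00 pm-1:00 pm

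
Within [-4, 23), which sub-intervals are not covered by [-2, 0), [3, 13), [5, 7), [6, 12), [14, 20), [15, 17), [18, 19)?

[-4, -2) ∪ [0, 3) ∪ [13, 14) ∪ [20, 23)

The merged coverage is [-2, 0), [3, 13), [14, 20).
Complement within [-4, 23): [-4, -2), [0, 3), [13, 14), [20, 23).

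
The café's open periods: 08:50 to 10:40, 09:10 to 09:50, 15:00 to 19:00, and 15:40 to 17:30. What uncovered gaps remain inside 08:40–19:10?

08:40-08:50, 10:40-15:00, 19:00-19:10

After merging, the occupied span is 08:50-10:40, 15:00-19:00.
Gaps within 08:40-19:10: 08:40-08:50, 10:40-15:00, 19:00-19:10.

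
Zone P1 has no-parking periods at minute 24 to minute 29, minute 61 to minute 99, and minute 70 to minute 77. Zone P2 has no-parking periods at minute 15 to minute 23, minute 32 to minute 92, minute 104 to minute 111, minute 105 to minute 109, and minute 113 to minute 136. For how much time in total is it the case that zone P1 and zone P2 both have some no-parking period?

31 minutes

First set merges to minute 24 to minute 29, minute 61 to minute 99.
Second set merges to minute 15 to minute 23, minute 32 to minute 92, minute 104 to minute 111, minute 113 to minute 136.
A ∩ B = minute 61 to minute 92.
Total: 31 minutes.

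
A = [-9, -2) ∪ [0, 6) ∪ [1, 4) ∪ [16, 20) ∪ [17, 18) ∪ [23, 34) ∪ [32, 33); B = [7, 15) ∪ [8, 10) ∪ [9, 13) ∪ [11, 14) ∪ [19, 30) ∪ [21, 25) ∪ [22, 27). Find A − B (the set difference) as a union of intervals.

[-9, -2) ∪ [0, 6) ∪ [16, 19) ∪ [30, 34)

First set merges to [-9, -2), [0, 6), [16, 20), [23, 34).
Second set merges to [7, 15), [19, 30).
[-9, -2) is untouched.
[0, 6) is untouched.
[16, 20) with B removed leaves [16, 19).
[23, 34) with B removed leaves [30, 34).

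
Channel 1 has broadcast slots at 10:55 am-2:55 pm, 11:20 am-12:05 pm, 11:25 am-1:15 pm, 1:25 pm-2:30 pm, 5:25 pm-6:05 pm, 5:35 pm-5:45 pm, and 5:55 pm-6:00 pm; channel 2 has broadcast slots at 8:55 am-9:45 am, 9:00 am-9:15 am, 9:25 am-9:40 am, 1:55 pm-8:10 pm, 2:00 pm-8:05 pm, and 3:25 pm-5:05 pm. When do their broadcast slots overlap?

A, merged: 10:55 am–2:55 pm, 5:25 pm–6:05 pm.
B, merged: 8:55 am–9:45 am, 1:55 pm–8:10 pm.
10:55 am–2:55 pm overlaps B on 1:55 pm–2:55 pm.
5:25 pm–6:05 pm overlaps B on 5:25 pm–6:05 pm.

1:55 pm–2:55 pm, 5:25 pm–6:05 pm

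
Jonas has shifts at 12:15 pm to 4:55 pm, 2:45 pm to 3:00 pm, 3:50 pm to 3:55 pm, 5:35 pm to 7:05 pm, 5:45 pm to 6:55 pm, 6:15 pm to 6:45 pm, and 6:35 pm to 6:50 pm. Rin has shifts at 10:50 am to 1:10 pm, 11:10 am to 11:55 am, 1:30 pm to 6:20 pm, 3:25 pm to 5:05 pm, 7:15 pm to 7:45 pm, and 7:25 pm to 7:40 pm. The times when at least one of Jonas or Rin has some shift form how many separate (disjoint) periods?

2

Merge the first list: 12:15 pm–4:55 pm, 5:35 pm–7:05 pm.
Merge the second list: 10:50 am–1:10 pm, 1:30 pm–6:20 pm, 7:15 pm–7:45 pm.
A ∪ B = 10:50 am–7:05 pm, 7:15 pm–7:45 pm.
That is 2 disjoint pieces.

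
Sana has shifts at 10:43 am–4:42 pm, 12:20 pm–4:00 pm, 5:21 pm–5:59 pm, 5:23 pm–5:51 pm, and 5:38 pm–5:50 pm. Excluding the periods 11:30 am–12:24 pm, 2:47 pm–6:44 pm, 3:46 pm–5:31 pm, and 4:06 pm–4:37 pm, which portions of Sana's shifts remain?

10:43 am–11:30 am, 12:24 pm–2:47 pm

Merge the first list: 10:43 am–4:42 pm, 5:21 pm–5:59 pm.
Merge the second list: 11:30 am–12:24 pm, 2:47 pm–6:44 pm.
10:43 am–4:42 pm with B removed leaves 10:43 am–11:30 am, 12:24 pm–2:47 pm.
5:21 pm–5:59 pm lies entirely inside B → drops out.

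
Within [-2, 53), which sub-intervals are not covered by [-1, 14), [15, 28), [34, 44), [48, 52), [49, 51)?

[-2, -1) ∪ [14, 15) ∪ [28, 34) ∪ [44, 48) ∪ [52, 53)

Covered (merged): [-1, 14), [15, 28), [34, 44), [48, 52).
Gaps within [-2, 53): [-2, -1), [14, 15), [28, 34), [44, 48), [52, 53).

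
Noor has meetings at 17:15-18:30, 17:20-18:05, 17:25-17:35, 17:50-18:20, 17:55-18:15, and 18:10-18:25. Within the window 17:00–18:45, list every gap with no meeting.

The merged coverage is 17:15–18:30.
Complement within 17:00–18:45: 17:00–17:15, 18:30–18:45.

17:00–17:15, 18:30–18:45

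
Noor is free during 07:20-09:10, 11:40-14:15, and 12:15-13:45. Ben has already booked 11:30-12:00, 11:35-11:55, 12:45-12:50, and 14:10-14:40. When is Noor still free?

07:20–09:10, 12:00–12:45, 12:50–14:10

First set merges to 07:20–09:10, 11:40–14:15.
Second set merges to 11:30–12:00, 12:45–12:50, 14:10–14:40.
07:20–09:10: no B overlap → unchanged.
11:40–14:15 minus B → 12:00–12:45, 12:50–14:10.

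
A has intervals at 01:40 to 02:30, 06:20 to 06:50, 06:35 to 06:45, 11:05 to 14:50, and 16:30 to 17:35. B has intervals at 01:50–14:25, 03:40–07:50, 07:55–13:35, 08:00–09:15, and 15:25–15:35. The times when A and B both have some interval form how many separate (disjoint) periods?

First set merges to 01:40-02:30, 06:20-06:50, 11:05-14:50, 16:30-17:35.
Second set merges to 01:50-14:25, 15:25-15:35.
A ∩ B = 01:50-02:30, 06:20-06:50, 11:05-14:25.
That is 3 disjoint pieces.

3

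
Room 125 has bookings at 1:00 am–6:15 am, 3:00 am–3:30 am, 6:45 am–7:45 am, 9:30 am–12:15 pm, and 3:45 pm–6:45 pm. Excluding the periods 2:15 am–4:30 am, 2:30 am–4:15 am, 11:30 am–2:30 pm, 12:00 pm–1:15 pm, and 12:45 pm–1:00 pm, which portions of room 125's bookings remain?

1:00 am–2:15 am, 4:30 am–6:15 am, 6:45 am–7:45 am, 9:30 am–11:30 am, 3:45 pm–6:45 pm

A, merged: 1:00 am–6:15 am, 6:45 am–7:45 am, 9:30 am–12:15 pm, 3:45 pm–6:45 pm.
B, merged: 2:15 am–4:30 am, 11:30 am–2:30 pm.
1:00 am–6:15 am minus B → 1:00 am–2:15 am, 4:30 am–6:15 am.
6:45 am–7:45 am: no B overlap → unchanged.
9:30 am–12:15 pm minus B → 9:30 am–11:30 am.
3:45 pm–6:45 pm: no B overlap → unchanged.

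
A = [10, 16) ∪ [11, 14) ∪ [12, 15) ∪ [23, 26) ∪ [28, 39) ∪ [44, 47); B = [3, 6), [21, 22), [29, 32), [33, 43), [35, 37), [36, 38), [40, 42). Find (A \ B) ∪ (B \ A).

Merge the first list: [10, 16), [23, 26), [28, 39), [44, 47).
Merge the second list: [3, 6), [21, 22), [29, 32), [33, 43).
A but not B: [10, 16), [23, 26), [28, 29), [32, 33), [44, 47).
B but not A: [3, 6), [21, 22), [39, 43).
Combining gives A △ B.

[3, 6) ∪ [10, 16) ∪ [21, 22) ∪ [23, 26) ∪ [28, 29) ∪ [32, 33) ∪ [39, 43) ∪ [44, 47)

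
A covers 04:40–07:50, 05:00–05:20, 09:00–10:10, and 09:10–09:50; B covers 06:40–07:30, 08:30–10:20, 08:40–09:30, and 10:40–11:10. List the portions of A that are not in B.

04:40–06:40, 07:30–07:50

Merge the first list: 04:40–07:50, 09:00–10:10.
Merge the second list: 06:40–07:30, 08:30–10:20, 10:40–11:10.
04:40–07:50 minus B → 04:40–06:40, 07:30–07:50.
09:00–10:10: fully covered by B → removed.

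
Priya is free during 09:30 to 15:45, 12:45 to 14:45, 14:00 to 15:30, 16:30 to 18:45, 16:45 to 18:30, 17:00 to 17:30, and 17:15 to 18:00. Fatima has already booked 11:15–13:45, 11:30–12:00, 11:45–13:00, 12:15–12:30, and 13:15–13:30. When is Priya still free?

09:30–11:15, 13:45–15:45, 16:30–18:45

A, merged: 09:30–15:45, 16:30–18:45.
B, merged: 11:15–13:45.
09:30–15:45 with B removed leaves 09:30–11:15, 13:45–15:45.
16:30–18:45 is untouched.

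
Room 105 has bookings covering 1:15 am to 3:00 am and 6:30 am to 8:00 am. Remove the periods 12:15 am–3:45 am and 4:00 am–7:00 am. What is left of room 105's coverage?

1:15 am-3:00 am: fully covered by B → removed.
6:30 am-8:00 am minus B → 7:00 am-8:00 am.

7:00 am-8:00 am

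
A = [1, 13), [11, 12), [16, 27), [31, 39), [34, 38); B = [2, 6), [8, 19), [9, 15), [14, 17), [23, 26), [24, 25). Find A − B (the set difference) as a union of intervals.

[1, 2) ∪ [6, 8) ∪ [19, 23) ∪ [26, 27) ∪ [31, 39)

A, merged: [1, 13), [16, 27), [31, 39).
B, merged: [2, 6), [8, 19), [23, 26).
[1, 13) \ B = [1, 2), [6, 8).
[16, 27) \ B = [19, 23), [26, 27).
[31, 39): nothing removed.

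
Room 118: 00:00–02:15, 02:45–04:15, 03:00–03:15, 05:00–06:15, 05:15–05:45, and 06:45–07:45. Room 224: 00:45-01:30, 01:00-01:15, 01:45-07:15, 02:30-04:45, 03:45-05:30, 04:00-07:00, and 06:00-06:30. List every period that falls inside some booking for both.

First set merges to 00:00–02:15, 02:45–04:15, 05:00–06:15, 06:45–07:45.
Second set merges to 00:45–01:30, 01:45–07:15.
00:00–02:15 meets the second set on 00:45–01:30, 01:45–02:15.
02:45–04:15 meets the second set on 02:45–04:15.
05:00–06:15 meets the second set on 05:00–06:15.
06:45–07:45 meets the second set on 06:45–07:15.

00:45–01:30, 01:45–02:15, 02:45–04:15, 05:00–06:15, 06:45–07:15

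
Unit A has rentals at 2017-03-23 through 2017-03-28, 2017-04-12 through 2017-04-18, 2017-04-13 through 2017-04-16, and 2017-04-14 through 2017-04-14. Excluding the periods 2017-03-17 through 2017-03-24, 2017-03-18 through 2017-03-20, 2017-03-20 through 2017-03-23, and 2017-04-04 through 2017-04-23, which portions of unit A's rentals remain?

2017-03-25 through 2017-03-28

First set merges to 2017-03-23 through 2017-03-28, 2017-04-12 through 2017-04-18.
Second set merges to 2017-03-17 through 2017-03-24, 2017-04-04 through 2017-04-23.
2017-03-23 through 2017-03-28 \ B = 2017-03-25 through 2017-03-28.
2017-04-12 through 2017-04-18: entirely removed.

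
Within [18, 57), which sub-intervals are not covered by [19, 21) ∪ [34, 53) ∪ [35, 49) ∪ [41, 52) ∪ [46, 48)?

The merged coverage is [19, 21), [34, 53).
Uncovered inside [18, 57): [18, 19), [21, 34), [53, 57).

[18, 19) ∪ [21, 34) ∪ [53, 57)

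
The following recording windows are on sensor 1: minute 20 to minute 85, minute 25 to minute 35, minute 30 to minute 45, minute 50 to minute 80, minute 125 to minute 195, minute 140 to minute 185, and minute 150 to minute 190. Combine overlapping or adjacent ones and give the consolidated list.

minute 25 to minute 35 overlaps/touches minute 20 to minute 85 → extend to minute 20 to minute 85.
minute 30 to minute 45 overlaps/touches minute 20 to minute 85 → extend to minute 20 to minute 85.
minute 50 to minute 80 overlaps/touches minute 20 to minute 85 → extend to minute 20 to minute 85.
minute 125 to minute 195 is disjoint → start new block.
minute 140 to minute 185 overlaps/touches minute 125 to minute 195 → extend to minute 125 to minute 195.
minute 150 to minute 190 overlaps/touches minute 125 to minute 195 → extend to minute 125 to minute 195.

minute 20 to minute 85, minute 125 to minute 195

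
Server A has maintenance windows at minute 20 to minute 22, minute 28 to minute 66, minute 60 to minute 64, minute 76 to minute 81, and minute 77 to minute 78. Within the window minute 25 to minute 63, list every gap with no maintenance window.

minute 25 to minute 28

After merging, the occupied span is minute 20 to minute 22, minute 28 to minute 66, minute 76 to minute 81.
Gaps within minute 25 to minute 63: minute 25 to minute 28.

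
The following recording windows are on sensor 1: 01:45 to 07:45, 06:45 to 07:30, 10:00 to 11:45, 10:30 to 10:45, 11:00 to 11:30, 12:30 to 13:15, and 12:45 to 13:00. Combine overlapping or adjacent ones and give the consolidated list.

06:45–07:30 overlaps/touches 01:45–07:45 → extend to 01:45–07:45.
10:00–11:45 is disjoint → start new block.
10:30–10:45 overlaps/touches 10:00–11:45 → extend to 10:00–11:45.
11:00–11:30 overlaps/touches 10:00–11:45 → extend to 10:00–11:45.
12:30–13:15 is disjoint → start new block.
12:45–13:00 overlaps/touches 12:30–13:15 → extend to 12:30–13:15.

01:45–07:45, 10:00–11:45, 12:30–13:15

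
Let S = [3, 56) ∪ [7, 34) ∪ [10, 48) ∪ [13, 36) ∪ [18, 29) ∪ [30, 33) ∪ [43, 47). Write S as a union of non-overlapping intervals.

[3, 56)

[7, 34) overlaps/touches [3, 56) → extend to [3, 56).
[10, 48) overlaps/touches [3, 56) → extend to [3, 56).
[13, 36) overlaps/touches [3, 56) → extend to [3, 56).
[18, 29) overlaps/touches [3, 56) → extend to [3, 56).
[30, 33) overlaps/touches [3, 56) → extend to [3, 56).
[43, 47) overlaps/touches [3, 56) → extend to [3, 56).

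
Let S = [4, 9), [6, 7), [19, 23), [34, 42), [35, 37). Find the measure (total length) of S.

17

Merged: [4, 9), [19, 23), [34, 42).
Lengths: 5 + 4 + 8 = 17.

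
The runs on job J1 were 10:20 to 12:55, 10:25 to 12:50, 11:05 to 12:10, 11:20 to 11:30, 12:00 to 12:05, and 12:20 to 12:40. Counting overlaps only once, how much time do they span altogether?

Merged: 10:20–12:55.
Length: 2 h 35 min.

2 h 35 min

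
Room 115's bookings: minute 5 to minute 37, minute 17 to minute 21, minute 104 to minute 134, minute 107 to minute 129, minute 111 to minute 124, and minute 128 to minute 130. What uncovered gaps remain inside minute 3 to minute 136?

minute 3 to minute 5, minute 37 to minute 104, minute 134 to minute 136

Covered (merged): minute 5 to minute 37, minute 104 to minute 134.
Gaps within minute 3 to minute 136: minute 3 to minute 5, minute 37 to minute 104, minute 134 to minute 136.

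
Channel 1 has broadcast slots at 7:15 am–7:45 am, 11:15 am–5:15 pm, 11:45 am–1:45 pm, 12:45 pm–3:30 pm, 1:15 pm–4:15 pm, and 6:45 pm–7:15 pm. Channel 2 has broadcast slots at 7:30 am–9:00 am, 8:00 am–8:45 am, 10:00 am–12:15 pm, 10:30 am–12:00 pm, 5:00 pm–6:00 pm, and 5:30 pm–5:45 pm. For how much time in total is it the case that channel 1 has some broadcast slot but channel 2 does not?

5 h 30 min

A, merged: 7:15 am–7:45 am, 11:15 am–5:15 pm, 6:45 pm–7:15 pm.
B, merged: 7:30 am–9:00 am, 10:00 am–12:15 pm, 5:00 pm–6:00 pm.
A \ B = 7:15 am–7:30 am, 12:15 pm–5:00 pm, 6:45 pm–7:15 pm.
Total: 15 min + 4 h 45 min + 30 min = 5 h 30 min.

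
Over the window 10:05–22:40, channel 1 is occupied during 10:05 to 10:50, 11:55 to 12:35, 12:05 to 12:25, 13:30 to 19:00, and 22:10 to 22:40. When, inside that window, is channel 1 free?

The merged coverage is 10:05–10:50, 11:55–12:35, 13:30–19:00, 22:10–22:40.
Uncovered inside 10:05–22:40: 10:50–11:55, 12:35–13:30, 19:00–22:10.

10:50–11:55, 12:35–13:30, 19:00–22:10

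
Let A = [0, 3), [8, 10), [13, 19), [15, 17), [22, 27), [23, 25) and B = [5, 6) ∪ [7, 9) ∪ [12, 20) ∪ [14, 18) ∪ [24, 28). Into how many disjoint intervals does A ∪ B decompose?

5

Merge the first list: [0, 3), [8, 10), [13, 19), [22, 27).
Merge the second list: [5, 6), [7, 9), [12, 20), [24, 28).
A ∪ B = [0, 3), [5, 6), [7, 10), [12, 20), [22, 28).
That is 5 disjoint pieces.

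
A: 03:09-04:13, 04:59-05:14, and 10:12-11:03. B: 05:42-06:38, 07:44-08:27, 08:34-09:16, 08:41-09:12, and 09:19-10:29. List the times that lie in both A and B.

10:12–10:29

Second set merges to 05:42–06:38, 07:44–08:27, 08:34–09:16, 09:19–10:29.
03:09–04:13: no overlap with the second set.
04:59–05:14: no overlap with the second set.
10:12–11:03 meets the second set on 10:12–10:29.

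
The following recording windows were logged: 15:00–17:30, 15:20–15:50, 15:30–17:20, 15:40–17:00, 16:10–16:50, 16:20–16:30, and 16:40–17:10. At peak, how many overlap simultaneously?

Sweep endpoints in order; track running count of active intervals.
Peak of 5 reached at 16:20.

5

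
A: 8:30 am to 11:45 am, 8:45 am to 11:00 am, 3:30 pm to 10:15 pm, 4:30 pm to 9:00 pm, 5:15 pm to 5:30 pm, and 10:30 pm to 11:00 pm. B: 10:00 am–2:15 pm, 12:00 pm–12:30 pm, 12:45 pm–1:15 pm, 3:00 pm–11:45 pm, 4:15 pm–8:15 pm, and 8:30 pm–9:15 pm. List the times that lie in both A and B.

First set merges to 8:30 am–11:45 am, 3:30 pm–10:15 pm, 10:30 pm–11:00 pm.
Second set merges to 10:00 am–2:15 pm, 3:00 pm–11:45 pm.
8:30 am–11:45 am overlaps B on 10:00 am–11:45 am.
3:30 pm–10:15 pm overlaps B on 3:30 pm–10:15 pm.
10:30 pm–11:00 pm overlaps B on 10:30 pm–11:00 pm.

10:00 am–11:45 am, 3:30 pm–10:15 pm, 10:30 pm–11:00 pm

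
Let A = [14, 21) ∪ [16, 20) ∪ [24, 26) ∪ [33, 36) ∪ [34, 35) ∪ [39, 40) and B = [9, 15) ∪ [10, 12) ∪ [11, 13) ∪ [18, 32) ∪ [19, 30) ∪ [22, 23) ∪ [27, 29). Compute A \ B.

A, merged: [14, 21), [24, 26), [33, 36), [39, 40).
B, merged: [9, 15), [18, 32).
[14, 21) minus B → [15, 18).
[24, 26): fully covered by B → removed.
[33, 36): no B overlap → unchanged.
[39, 40): no B overlap → unchanged.

[15, 18) ∪ [33, 36) ∪ [39, 40)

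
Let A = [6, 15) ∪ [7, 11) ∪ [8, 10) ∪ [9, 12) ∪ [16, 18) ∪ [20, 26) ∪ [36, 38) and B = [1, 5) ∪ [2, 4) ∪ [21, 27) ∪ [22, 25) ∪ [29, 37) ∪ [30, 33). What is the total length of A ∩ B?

6

A, merged: [6, 15), [16, 18), [20, 26), [36, 38).
B, merged: [1, 5), [21, 27), [29, 37).
A ∩ B = [21, 26), [36, 37).
Total: 5 + 1 = 6.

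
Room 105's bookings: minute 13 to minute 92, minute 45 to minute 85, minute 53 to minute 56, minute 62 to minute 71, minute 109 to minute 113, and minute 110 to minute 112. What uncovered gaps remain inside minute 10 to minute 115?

The merged coverage is minute 13 to minute 92, minute 109 to minute 113.
Complement within minute 10 to minute 115: minute 10 to minute 13, minute 92 to minute 109, minute 113 to minute 115.

minute 10 to minute 13, minute 92 to minute 109, minute 113 to minute 115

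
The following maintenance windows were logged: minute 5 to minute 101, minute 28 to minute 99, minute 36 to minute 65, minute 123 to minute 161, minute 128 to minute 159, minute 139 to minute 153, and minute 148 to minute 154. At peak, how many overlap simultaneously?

4

At minute 148, 4 of the intervals are simultaneously active.
No point has more.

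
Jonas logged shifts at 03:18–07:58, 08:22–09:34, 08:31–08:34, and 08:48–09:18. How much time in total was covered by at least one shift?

Merged: 03:18–07:58, 08:22–09:34.
Lengths: 4 h 40 min + 1 h 12 min = 5 h 52 min.

5 h 52 min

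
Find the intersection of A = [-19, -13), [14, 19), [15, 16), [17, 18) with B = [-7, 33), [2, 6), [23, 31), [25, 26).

[14, 19)

First set merges to [-19, -13), [14, 19).
Second set merges to [-7, 33).
[-19, -13): no overlap with the second set.
[14, 19) meets the second set on [14, 19).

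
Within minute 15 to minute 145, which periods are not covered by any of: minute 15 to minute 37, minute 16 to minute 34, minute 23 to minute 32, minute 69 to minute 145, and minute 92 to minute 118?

Covered (merged): minute 15 to minute 37, minute 69 to minute 145.
Uncovered inside minute 15 to minute 145: minute 37 to minute 69.

minute 37 to minute 69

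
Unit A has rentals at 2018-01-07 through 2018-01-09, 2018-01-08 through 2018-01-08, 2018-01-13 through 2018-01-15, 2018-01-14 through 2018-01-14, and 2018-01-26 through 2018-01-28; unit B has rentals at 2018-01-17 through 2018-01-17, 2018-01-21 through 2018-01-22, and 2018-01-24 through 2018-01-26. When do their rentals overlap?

2018-01-26 through 2018-01-26

A, merged: 2018-01-07 through 2018-01-09, 2018-01-13 through 2018-01-15, 2018-01-26 through 2018-01-28.
2018-01-07 through 2018-01-09: no overlap with the second set.
2018-01-13 through 2018-01-15: no overlap with the second set.
2018-01-26 through 2018-01-28 meets the second set on 2018-01-26 through 2018-01-26.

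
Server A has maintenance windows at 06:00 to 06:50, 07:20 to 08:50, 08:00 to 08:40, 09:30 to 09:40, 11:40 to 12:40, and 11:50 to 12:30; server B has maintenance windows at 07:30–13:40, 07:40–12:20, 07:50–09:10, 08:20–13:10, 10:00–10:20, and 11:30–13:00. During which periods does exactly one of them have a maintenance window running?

06:00–06:50, 07:20–07:30, 08:50–09:30, 09:40–11:40, 12:40–13:40

First set merges to 06:00–06:50, 07:20–08:50, 09:30–09:40, 11:40–12:40.
Second set merges to 07:30–13:40.
A but not B: 06:00–06:50, 07:20–07:30.
B but not A: 08:50–09:30, 09:40–11:40, 12:40–13:40.
Combining gives A △ B.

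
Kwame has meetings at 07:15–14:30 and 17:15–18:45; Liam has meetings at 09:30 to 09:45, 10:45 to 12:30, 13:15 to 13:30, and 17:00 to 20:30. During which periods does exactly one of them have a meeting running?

A but not B: 07:15–09:30, 09:45–10:45, 12:30–13:15, 13:30–14:30.
B but not A: 17:00–17:15, 18:45–20:30.
Combining gives A △ B.

07:15–09:30, 09:45–10:45, 12:30–13:15, 13:30–14:30, 17:00–17:15, 18:45–20:30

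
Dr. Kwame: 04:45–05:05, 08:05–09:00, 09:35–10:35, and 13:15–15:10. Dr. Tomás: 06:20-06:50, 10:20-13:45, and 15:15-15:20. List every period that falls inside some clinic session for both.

10:20–10:35, 13:15–13:45

04:45–05:05 meets no B interval.
08:05–09:00 meets no B interval.
09:35–10:35 ∩ B → 10:20–10:35.
13:15–15:10 ∩ B → 13:15–13:45.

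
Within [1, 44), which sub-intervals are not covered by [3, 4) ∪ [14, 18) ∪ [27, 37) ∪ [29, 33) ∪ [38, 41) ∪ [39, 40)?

[1, 3) ∪ [4, 14) ∪ [18, 27) ∪ [37, 38) ∪ [41, 44)

Covered (merged): [3, 4), [14, 18), [27, 37), [38, 41).
Complement within [1, 44): [1, 3), [4, 14), [18, 27), [37, 38), [41, 44).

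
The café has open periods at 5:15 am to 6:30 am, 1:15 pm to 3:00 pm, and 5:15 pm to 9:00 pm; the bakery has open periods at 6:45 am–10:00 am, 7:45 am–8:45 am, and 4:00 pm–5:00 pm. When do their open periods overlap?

Second set merges to 6:45 am–10:00 am, 4:00 pm–5:00 pm.
5:15 am–6:30 am: no overlap with the second set.
1:15 pm–3:00 pm: no overlap with the second set.
5:15 pm–9:00 pm: no overlap with the second set.
No overlap.

none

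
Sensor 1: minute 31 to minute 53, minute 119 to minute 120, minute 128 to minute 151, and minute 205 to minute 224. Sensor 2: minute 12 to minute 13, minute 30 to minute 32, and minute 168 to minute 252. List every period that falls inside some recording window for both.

minute 31 to minute 32, minute 205 to minute 224

minute 31 to minute 53 ∩ B → minute 31 to minute 32.
minute 119 to minute 120 meets no B interval.
minute 128 to minute 151 meets no B interval.
minute 205 to minute 224 ∩ B → minute 205 to minute 224.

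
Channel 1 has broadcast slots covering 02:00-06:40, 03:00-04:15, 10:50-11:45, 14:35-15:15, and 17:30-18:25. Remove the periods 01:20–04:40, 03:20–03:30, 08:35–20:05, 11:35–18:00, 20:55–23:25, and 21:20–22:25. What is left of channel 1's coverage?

04:40–06:40

First set merges to 02:00–06:40, 10:50–11:45, 14:35–15:15, 17:30–18:25.
Second set merges to 01:20–04:40, 08:35–20:05, 20:55–23:25.
02:00–06:40 \ B = 04:40–06:40.
10:50–11:45: entirely removed.
14:35–15:15: entirely removed.
17:30–18:25: entirely removed.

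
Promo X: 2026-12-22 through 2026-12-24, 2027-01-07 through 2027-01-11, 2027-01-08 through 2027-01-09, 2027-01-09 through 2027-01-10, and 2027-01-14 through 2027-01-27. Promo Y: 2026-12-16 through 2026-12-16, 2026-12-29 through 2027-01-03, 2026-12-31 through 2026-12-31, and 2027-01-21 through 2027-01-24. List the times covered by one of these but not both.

2026-12-16 through 2026-12-16, 2026-12-22 through 2026-12-24, 2026-12-29 through 2027-01-03, 2027-01-07 through 2027-01-11, 2027-01-14 through 2027-01-20, 2027-01-25 through 2027-01-27

A, merged: 2026-12-22 through 2026-12-24, 2027-01-07 through 2027-01-11, 2027-01-14 through 2027-01-27.
B, merged: 2026-12-16 through 2026-12-16, 2026-12-29 through 2027-01-03, 2027-01-21 through 2027-01-24.
A \ B = 2026-12-22 through 2026-12-24, 2027-01-07 through 2027-01-11, 2027-01-14 through 2027-01-20, 2027-01-25 through 2027-01-27.
B \ A = 2026-12-16 through 2026-12-16, 2026-12-29 through 2027-01-03.
Union of the two gives the symmetric difference.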